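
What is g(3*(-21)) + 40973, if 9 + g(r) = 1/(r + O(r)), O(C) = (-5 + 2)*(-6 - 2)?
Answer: 1597595/39 ≈ 40964.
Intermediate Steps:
O(C) = 24 (O(C) = -3*(-8) = 24)
g(r) = -9 + 1/(24 + r) (g(r) = -9 + 1/(r + 24) = -9 + 1/(24 + r))
g(3*(-21)) + 40973 = (-215 - 27*(-21))/(24 + 3*(-21)) + 40973 = (-215 - 9*(-63))/(24 - 63) + 40973 = (-215 + 567)/(-39) + 40973 = -1/39*352 + 40973 = -352/39 + 40973 = 1597595/39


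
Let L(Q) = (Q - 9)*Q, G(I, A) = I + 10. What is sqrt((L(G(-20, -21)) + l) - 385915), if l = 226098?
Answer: I*sqrt(159627) ≈ 399.53*I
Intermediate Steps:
G(I, A) = 10 + I
L(Q) = Q*(-9 + Q) (L(Q) = (-9 + Q)*Q = Q*(-9 + Q))
sqrt((L(G(-20, -21)) + l) - 385915) = sqrt(((10 - 20)*(-9 + (10 - 20)) + 226098) - 385915) = sqrt((-10*(-9 - 10) + 226098) - 385915) = sqrt((-10*(-19) + 226098) - 385915) = sqrt((190 + 226098) - 385915) = sqrt(226288 - 385915) = sqrt(-159627) = I*sqrt(159627)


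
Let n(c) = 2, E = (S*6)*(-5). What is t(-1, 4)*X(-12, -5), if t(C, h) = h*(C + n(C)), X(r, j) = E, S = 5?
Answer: -600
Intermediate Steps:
E = -150 (E = (5*6)*(-5) = 30*(-5) = -150)
X(r, j) = -150
t(C, h) = h*(2 + C) (t(C, h) = h*(C + 2) = h*(2 + C))
t(-1, 4)*X(-12, -5) = (4*(2 - 1))*(-150) = (4*1)*(-150) = 4*(-150) = -600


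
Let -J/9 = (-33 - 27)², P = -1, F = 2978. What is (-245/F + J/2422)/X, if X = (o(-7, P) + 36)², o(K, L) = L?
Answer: -9708059/883557710 ≈ -0.010987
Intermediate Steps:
J = -32400 (J = -9*(-33 - 27)² = -9*(-60)² = -9*3600 = -32400)
X = 1225 (X = (-1 + 36)² = 35² = 1225)
(-245/F + J/2422)/X = (-245/2978 - 32400/2422)/1225 = (-245*1/2978 - 32400*1/2422)*(1/1225) = (-245/2978 - 16200/1211)*(1/1225) = -48540295/3606358*1/1225 = -9708059/883557710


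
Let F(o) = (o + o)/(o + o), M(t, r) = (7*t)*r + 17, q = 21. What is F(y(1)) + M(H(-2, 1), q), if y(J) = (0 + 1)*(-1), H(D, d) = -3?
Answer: -423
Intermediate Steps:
M(t, r) = 17 + 7*r*t (M(t, r) = 7*r*t + 17 = 17 + 7*r*t)
y(J) = -1 (y(J) = 1*(-1) = -1)
F(o) = 1 (F(o) = (2*o)/((2*o)) = (2*o)*(1/(2*o)) = 1)
F(y(1)) + M(H(-2, 1), q) = 1 + (17 + 7*21*(-3)) = 1 + (17 - 441) = 1 - 424 = -423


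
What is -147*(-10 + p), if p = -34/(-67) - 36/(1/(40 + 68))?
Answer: 38386404/67 ≈ 5.7293e+5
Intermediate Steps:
p = -260462/67 (p = -34*(-1/67) - 36/(1/108) = 34/67 - 36/1/108 = 34/67 - 36*108 = 34/67 - 3888 = -260462/67 ≈ -3887.5)
-147*(-10 + p) = -147*(-10 - 260462/67) = -147*(-261132/67) = 38386404/67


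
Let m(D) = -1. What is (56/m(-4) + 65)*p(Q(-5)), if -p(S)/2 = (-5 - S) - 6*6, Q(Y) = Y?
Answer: 648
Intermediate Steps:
p(S) = 82 + 2*S (p(S) = -2*((-5 - S) - 6*6) = -2*((-5 - S) - 1*36) = -2*((-5 - S) - 36) = -2*(-41 - S) = 82 + 2*S)
(56/m(-4) + 65)*p(Q(-5)) = (56/(-1) + 65)*(82 + 2*(-5)) = (56*(-1) + 65)*(82 - 10) = (-56 + 65)*72 = 9*72 = 648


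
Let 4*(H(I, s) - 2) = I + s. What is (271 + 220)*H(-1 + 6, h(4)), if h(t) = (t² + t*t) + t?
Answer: 24059/4 ≈ 6014.8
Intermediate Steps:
h(t) = t + 2*t² (h(t) = (t² + t²) + t = 2*t² + t = t + 2*t²)
H(I, s) = 2 + I/4 + s/4 (H(I, s) = 2 + (I + s)/4 = 2 + (I/4 + s/4) = 2 + I/4 + s/4)
(271 + 220)*H(-1 + 6, h(4)) = (271 + 220)*(2 + (-1 + 6)/4 + (4*(1 + 2*4))/4) = 491*(2 + (¼)*5 + (4*(1 + 8))/4) = 491*(2 + 5/4 + (4*9)/4) = 491*(2 + 5/4 + (¼)*36) = 491*(2 + 5/4 + 9) = 491*(49/4) = 24059/4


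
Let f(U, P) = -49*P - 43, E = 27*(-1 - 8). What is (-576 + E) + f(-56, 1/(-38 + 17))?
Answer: -2579/3 ≈ -859.67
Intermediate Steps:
E = -243 (E = 27*(-9) = -243)
f(U, P) = -43 - 49*P
(-576 + E) + f(-56, 1/(-38 + 17)) = (-576 - 243) + (-43 - 49/(-38 + 17)) = -819 + (-43 - 49/(-21)) = -819 + (-43 - 49*(-1/21)) = -819 + (-43 + 7/3) = -819 - 122/3 = -2579/3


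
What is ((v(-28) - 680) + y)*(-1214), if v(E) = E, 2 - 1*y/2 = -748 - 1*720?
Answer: -2709648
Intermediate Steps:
y = 2940 (y = 4 - 2*(-748 - 1*720) = 4 - 2*(-748 - 720) = 4 - 2*(-1468) = 4 + 2936 = 2940)
((v(-28) - 680) + y)*(-1214) = ((-28 - 680) + 2940)*(-1214) = (-708 + 2940)*(-1214) = 2232*(-1214) = -2709648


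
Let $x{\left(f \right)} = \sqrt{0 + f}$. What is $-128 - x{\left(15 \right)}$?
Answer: $-128 - \sqrt{15} \approx -131.87$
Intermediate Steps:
$x{\left(f \right)} = \sqrt{f}$
$-128 - x{\left(15 \right)} = -128 - \sqrt{15}$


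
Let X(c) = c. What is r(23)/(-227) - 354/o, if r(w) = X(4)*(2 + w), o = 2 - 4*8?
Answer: 12893/1135 ≈ 11.359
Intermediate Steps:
o = -30 (o = 2 - 32 = -30)
r(w) = 8 + 4*w (r(w) = 4*(2 + w) = 8 + 4*w)
r(23)/(-227) - 354/o = (8 + 4*23)/(-227) - 354/(-30) = (8 + 92)*(-1/227) - 354*(-1/30) = 100*(-1/227) + 59/5 = -100/227 + 59/5 = 12893/1135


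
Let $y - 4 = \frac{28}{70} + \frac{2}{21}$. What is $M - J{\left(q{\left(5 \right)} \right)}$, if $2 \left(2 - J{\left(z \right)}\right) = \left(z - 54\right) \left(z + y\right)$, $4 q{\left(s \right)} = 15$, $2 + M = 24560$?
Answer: $\frac{27270699}{1120} \approx 24349.0$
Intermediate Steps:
$M = 24558$ ($M = -2 + 24560 = 24558$)
$y = \frac{472}{105}$ ($y = 4 + \left(\frac{28}{70} + \frac{2}{21}\right) = 4 + \left(28 \cdot \frac{1}{70} + 2 \cdot \frac{1}{21}\right) = 4 + \left(\frac{2}{5} + \frac{2}{21}\right) = 4 + \frac{52}{105} = \frac{472}{105} \approx 4.4952$)
$q{\left(s \right)} = \frac{15}{4}$ ($q{\left(s \right)} = \frac{1}{4} \cdot 15 = \frac{15}{4}$)
$J{\left(z \right)} = 2 - \frac{\left(-54 + z\right) \left(\frac{472}{105} + z\right)}{2}$ ($J{\left(z \right)} = 2 - \frac{\left(z - 54\right) \left(z + \frac{472}{105}\right)}{2} = 2 - \frac{\left(-54 + z\right) \left(\frac{472}{105} + z\right)}{2}$)
$M - J{\left(q{\left(5 \right)} \right)} = 24558 - \left(\frac{4318}{35} - \frac{\left(\frac{15}{4}\right)^{2}}{2} + \frac{2599}{105} \cdot \frac{15}{4}\right) = 24558 - \left(\frac{4318}{35} - \frac{225}{32} + \frac{2599}{28}\right) = 24558 - \frac{234261}{1120} = \frac{27270699}{1120}$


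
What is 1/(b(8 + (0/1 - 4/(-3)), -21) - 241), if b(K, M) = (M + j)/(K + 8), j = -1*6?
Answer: -52/12613 ≈ -0.0041227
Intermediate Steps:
j = -6
b(K, M) = (-6 + M)/(8 + K) (b(K, M) = (M - 6)/(K + 8) = (-6 + M)/(8 + K))
1/(b(8 + (0/1 - 4/(-3)), -21) - 241) = 1/((-6 - 21)/(8 + (8 + (0/1 - 4/(-3)))) - 241) = 1/(-27/(8 + (8 + (0*1 - 4*(-⅓)))) - 241) = 1/(-27/(8 + (8 + (0 + 4/3))) - 241) = 1/(-27/(8 + (8 + 4/3)) - 241) = 1/(-27/(8 + 28/3) - 241) = 1/(-27/(52/3) - 241) = 1/((3/52)*(-27) - 241) = 1/(-81/52 - 241) = 1/(-12613/52) = -52/12613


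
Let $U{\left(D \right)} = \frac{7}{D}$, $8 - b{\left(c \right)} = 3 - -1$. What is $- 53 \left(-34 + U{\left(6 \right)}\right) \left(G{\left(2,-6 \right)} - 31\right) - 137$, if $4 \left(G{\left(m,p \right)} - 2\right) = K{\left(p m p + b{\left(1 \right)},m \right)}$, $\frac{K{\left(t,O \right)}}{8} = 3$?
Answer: $- \frac{240965}{6} \approx -40161.0$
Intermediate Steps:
$b{\left(c \right)} = 4$ ($b{\left(c \right)} = 8 - \left(3 - -1\right) = 8 - \left(3 + 1\right) = 8 - 4 = 4$)
$K{\left(t,O \right)} = 24$ ($K{\left(t,O \right)} = 8 \cdot 3 = 24$)
$G{\left(m,p \right)} = 8$ ($G{\left(m,p \right)} = 2 + \frac{1}{4} \cdot 24 = 2 + 6 = 8$)
$- 53 \left(-34 + U{\left(6 \right)}\right) \left(G{\left(2,-6 \right)} - 31\right) - 137 = - 53 \left(-34 + \frac{7}{6}\right) \left(8 - 31\right) - 137 = - 53 \left(-34 + 7 \cdot \frac{1}{6}\right) \left(-23\right) - 137 = - 53 \left(-34 + \frac{7}{6}\right) \left(-23\right) - 137 = - 53 \left(\left(- \frac{197}{6}\right) \left(-23\right)\right) - 137 = \left(-53\right) \frac{4531}{6} - 137 = - \frac{240143}{6} - 137 = - \frac{240965}{6}$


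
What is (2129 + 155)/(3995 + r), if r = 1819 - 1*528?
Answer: 1142/2643 ≈ 0.43208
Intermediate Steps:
r = 1291 (r = 1819 - 528 = 1291)
(2129 + 155)/(3995 + r) = (2129 + 155)/(3995 + 1291) = 2284/5286 = 2284*(1/5286) = 1142/2643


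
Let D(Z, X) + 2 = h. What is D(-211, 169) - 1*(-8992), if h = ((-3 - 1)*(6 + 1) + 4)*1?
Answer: 8966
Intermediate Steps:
h = -24 (h = (-4*7 + 4)*1 = (-28 + 4)*1 = -24*1 = -24)
D(Z, X) = -26 (D(Z, X) = -2 - 24 = -26)
D(-211, 169) - 1*(-8992) = -26 - 1*(-8992) = -26 + 8992 = 8966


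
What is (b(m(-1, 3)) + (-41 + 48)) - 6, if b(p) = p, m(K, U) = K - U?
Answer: -3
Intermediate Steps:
(b(m(-1, 3)) + (-41 + 48)) - 6 = ((-1 - 1*3) + (-41 + 48)) - 6 = ((-1 - 3) + 7) - 6 = (-4 + 7) - 6 = 3 - 6 = -3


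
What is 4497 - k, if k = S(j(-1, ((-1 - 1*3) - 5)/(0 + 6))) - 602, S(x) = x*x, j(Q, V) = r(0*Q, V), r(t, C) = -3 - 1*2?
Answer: 5074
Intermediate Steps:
r(t, C) = -5 (r(t, C) = -3 - 2 = -5)
j(Q, V) = -5
S(x) = x²
k = -577 (k = (-5)² - 602 = 25 - 602 = -577)
4497 - k = 4497 - 1*(-577) = 4497 + 577 = 5074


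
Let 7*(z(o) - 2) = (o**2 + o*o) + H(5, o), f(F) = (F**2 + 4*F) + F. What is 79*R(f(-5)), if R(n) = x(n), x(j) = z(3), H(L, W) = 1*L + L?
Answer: 474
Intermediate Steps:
H(L, W) = 2*L (H(L, W) = L + L = 2*L)
f(F) = F**2 + 5*F
z(o) = 24/7 + 2*o**2/7 (z(o) = 2 + ((o**2 + o*o) + 2*5)/7 = 2 + ((o**2 + o**2) + 10)/7 = 2 + (2*o**2 + 10)/7 = 2 + (10 + 2*o**2)/7 = 2 + (10/7 + 2*o**2/7) = 24/7 + 2*o**2/7)
x(j) = 6 (x(j) = 24/7 + (2/7)*3**2 = 24/7 + (2/7)*9 = 24/7 + 18/7 = 6)
R(n) = 6
79*R(f(-5)) = 79*6 = 474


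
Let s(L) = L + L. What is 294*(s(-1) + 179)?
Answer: 52038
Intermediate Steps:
s(L) = 2*L
294*(s(-1) + 179) = 294*(2*(-1) + 179) = 294*(-2 + 179) = 294*177 = 52038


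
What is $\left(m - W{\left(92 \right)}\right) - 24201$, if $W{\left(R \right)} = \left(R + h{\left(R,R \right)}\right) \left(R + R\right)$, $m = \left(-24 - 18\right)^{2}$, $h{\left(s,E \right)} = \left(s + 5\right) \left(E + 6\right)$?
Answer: $-1788469$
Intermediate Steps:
$h{\left(s,E \right)} = \left(5 + s\right) \left(6 + E\right)$
$m = 1764$ ($m = \left(-42\right)^{2} = 1764$)
$W{\left(R \right)} = 2 R \left(30 + R^{2} + 12 R\right)$ ($W{\left(R \right)} = \left(R + \left(30 + 5 R + 6 R + R R\right)\right) \left(R + R\right) = \left(R + \left(30 + 5 R + 6 R + R^{2}\right)\right) 2 R = \left(R + \left(30 + R^{2} + 11 R\right)\right) 2 R = \left(30 + R^{2} + 12 R\right) 2 R = 2 R \left(30 + R^{2} + 12 R\right)$)
$\left(m - W{\left(92 \right)}\right) - 24201 = \left(1764 - 2 \cdot 92 \left(30 + 92^{2} + 12 \cdot 92\right)\right) - 24201 = \left(1764 - 2 \cdot 92 \left(30 + 8464 + 1104\right)\right) - 24201 = \left(1764 - 2 \cdot 92 \cdot 9598\right) - 24201 = \left(1764 - 1766032\right) - 24201 = -1764268 - 24201 = -1788469$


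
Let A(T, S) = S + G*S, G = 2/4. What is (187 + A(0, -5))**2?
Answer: 128881/4 ≈ 32220.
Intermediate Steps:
G = 1/2 (G = 2*(1/4) = 1/2 ≈ 0.50000)
A(T, S) = 3*S/2 (A(T, S) = S + S/2 = 3*S/2)
(187 + A(0, -5))**2 = (187 + (3/2)*(-5))**2 = (187 - 15/2)**2 = (359/2)**2 = 128881/4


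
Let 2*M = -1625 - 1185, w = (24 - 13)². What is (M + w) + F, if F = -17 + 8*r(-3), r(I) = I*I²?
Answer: -1517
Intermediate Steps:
w = 121 (w = 11² = 121)
M = -1405 (M = (-1625 - 1185)/2 = (½)*(-2810) = -1405)
r(I) = I³
F = -233 (F = -17 + 8*(-3)³ = -17 + 8*(-27) = -17 - 216 = -233)
(M + w) + F = (-1405 + 121) - 233 = -1284 - 233 = -1517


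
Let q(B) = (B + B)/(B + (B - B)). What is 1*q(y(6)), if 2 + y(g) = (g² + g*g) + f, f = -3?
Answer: 2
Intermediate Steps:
y(g) = -5 + 2*g² (y(g) = -2 + ((g² + g*g) - 3) = -2 + ((g² + g²) - 3) = -2 + (2*g² - 3) = -2 + (-3 + 2*g²) = -5 + 2*g²)
q(B) = 2 (q(B) = (2*B)/(B + 0) = (2*B)/B = 2)
1*q(y(6)) = 1*2 = 2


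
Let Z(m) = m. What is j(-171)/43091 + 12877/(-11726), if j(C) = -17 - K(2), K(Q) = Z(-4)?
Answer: -13537445/12324026 ≈ -1.0985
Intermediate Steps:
K(Q) = -4
j(C) = -13 (j(C) = -17 - 1*(-4) = -17 + 4 = -13)
j(-171)/43091 + 12877/(-11726) = -13/43091 + 12877/(-11726) = -13*1/43091 + 12877*(-1/11726) = -13/43091 - 12877/11726 = -13537445/12324026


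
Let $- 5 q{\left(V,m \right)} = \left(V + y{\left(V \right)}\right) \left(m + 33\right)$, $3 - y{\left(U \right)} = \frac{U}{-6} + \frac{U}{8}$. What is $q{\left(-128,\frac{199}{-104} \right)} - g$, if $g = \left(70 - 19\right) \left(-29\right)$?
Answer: $\frac{3571343}{1560} \approx 2289.3$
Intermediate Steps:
$g = -1479$ ($g = 51 \left(-29\right) = -1479$)
$y{\left(U \right)} = 3 + \frac{U}{24}$ ($y{\left(U \right)} = 3 - \left(\frac{U}{-6} + \frac{U}{8}\right) = 3 - \left(U \left(- \frac{1}{6}\right) + U \frac{1}{8}\right) = 3 - \left(- \frac{U}{6} + \frac{U}{8}\right) = 3 - - \frac{U}{24} = 3 + \frac{U}{24}$)
$q{\left(V,m \right)} = - \frac{\left(3 + \frac{25 V}{24}\right) \left(33 + m\right)}{5}$ ($q{\left(V,m \right)} = - \frac{\left(V + \left(3 + \frac{V}{24}\right)\right) \left(m + 33\right)}{5} = - \frac{\left(3 + \frac{25 V}{24}\right) \left(33 + m\right)}{5}$)
$q{\left(-128,\frac{199}{-104} \right)} - g = \left(- \frac{99}{5} - -880 - \frac{3 \frac{199}{-104}}{5} - - \frac{80 \frac{199}{-104}}{3}\right) - -1479 = \left(- \frac{99}{5} + 880 - \frac{3 \cdot 199 \left(- \frac{1}{104}\right)}{5} - - \frac{80 \cdot 199 \left(- \frac{1}{104}\right)}{3}\right) + 1479 = \left(- \frac{99}{5} + 880 - - \frac{597}{520} - \left(- \frac{80}{3}\right) \left(- \frac{199}{104}\right)\right) + 1479 = \left(- \frac{99}{5} + 880 + \frac{597}{520} - \frac{1990}{39}\right) + 1479 = \frac{1264103}{1560} + 1479 = \frac{3571343}{1560}$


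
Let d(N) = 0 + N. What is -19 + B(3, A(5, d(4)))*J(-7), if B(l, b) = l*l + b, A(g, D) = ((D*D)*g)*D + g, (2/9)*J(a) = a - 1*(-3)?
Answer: -6031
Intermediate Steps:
J(a) = 27/2 + 9*a/2 (J(a) = 9*(a - 1*(-3))/2 = 9*(a + 3)/2 = 9*(3 + a)/2 = 27/2 + 9*a/2)
d(N) = N
A(g, D) = g + g*D³ (A(g, D) = (D²*g)*D + g = (g*D²)*D + g = g*D³ + g = g + g*D³)
B(l, b) = b + l² (B(l, b) = l² + b = b + l²)
-19 + B(3, A(5, d(4)))*J(-7) = -19 + (5*(1 + 4³) + 3²)*(27/2 + (9/2)*(-7)) = -19 + (5*(1 + 64) + 9)*(27/2 - 63/2) = -19 + (5*65 + 9)*(-18) = -19 + (325 + 9)*(-18) = -19 + 334*(-18) = -19 - 6012 = -6031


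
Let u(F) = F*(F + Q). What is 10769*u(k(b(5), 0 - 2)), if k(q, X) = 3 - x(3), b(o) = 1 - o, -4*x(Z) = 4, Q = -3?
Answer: 43076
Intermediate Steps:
x(Z) = -1 (x(Z) = -¼*4 = -1)
k(q, X) = 4 (k(q, X) = 3 - 1*(-1) = 3 + 1 = 4)
u(F) = F*(-3 + F) (u(F) = F*(F - 3) = F*(-3 + F))
10769*u(k(b(5), 0 - 2)) = 10769*(4*(-3 + 4)) = 10769*(4*1) = 10769*4 = 43076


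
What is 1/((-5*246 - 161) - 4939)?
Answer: -1/6330 ≈ -0.00015798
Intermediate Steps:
1/((-5*246 - 161) - 4939) = 1/((-1230 - 161) - 4939) = 1/(-1391 - 4939) = 1/(-6330) = -1/6330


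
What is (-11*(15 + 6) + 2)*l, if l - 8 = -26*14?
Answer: 81524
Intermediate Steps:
l = -356 (l = 8 - 26*14 = 8 - 364 = -356)
(-11*(15 + 6) + 2)*l = (-11*(15 + 6) + 2)*(-356) = (-11*21 + 2)*(-356) = (-231 + 2)*(-356) = -229*(-356) = 81524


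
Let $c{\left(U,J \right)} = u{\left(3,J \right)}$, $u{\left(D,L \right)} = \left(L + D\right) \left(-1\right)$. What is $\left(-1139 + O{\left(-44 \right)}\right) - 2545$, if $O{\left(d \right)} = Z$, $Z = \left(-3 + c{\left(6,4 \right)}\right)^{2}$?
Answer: $-3584$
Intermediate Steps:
$u{\left(D,L \right)} = - D - L$ ($u{\left(D,L \right)} = \left(D + L\right) \left(-1\right) = - D - L$)
$c{\left(U,J \right)} = -3 - J$ ($c{\left(U,J \right)} = \left(-1\right) 3 - J = -3 - J$)
$Z = 100$ ($Z = \left(-3 - 7\right)^{2} = \left(-10\right)^{2} = 100$)
$O{\left(d \right)} = 100$
$\left(-1139 + O{\left(-44 \right)}\right) - 2545 = \left(-1139 + 100\right) - 2545 = -1039 - 2545 = -3584$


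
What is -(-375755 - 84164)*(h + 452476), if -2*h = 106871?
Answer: 367052615439/2 ≈ 1.8353e+11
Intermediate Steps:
h = -106871/2 (h = -1/2*106871 = -106871/2 ≈ -53436.)
-(-375755 - 84164)*(h + 452476) = -(-375755 - 84164)*(-106871/2 + 452476) = -(-459919)*798081/2 = -1*(-367052615439/2) = 367052615439/2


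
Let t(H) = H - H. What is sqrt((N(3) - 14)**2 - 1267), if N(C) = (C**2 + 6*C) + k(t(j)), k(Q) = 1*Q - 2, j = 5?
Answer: I*sqrt(1146) ≈ 33.853*I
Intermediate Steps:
t(H) = 0
k(Q) = -2 + Q (k(Q) = Q - 2 = -2 + Q)
N(C) = -2 + C**2 + 6*C (N(C) = (C**2 + 6*C) + (-2 + 0) = (C**2 + 6*C) - 2 = -2 + C**2 + 6*C)
sqrt((N(3) - 14)**2 - 1267) = sqrt(((-2 + 3**2 + 6*3) - 14)**2 - 1267) = sqrt(((-2 + 9 + 18) - 14)**2 - 1267) = sqrt((25 - 14)**2 - 1267) = sqrt(11**2 - 1267) = sqrt(121 - 1267) = sqrt(-1146) = I*sqrt(1146)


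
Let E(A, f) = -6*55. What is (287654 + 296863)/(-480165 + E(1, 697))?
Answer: -194839/160165 ≈ -1.2165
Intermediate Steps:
E(A, f) = -330
(287654 + 296863)/(-480165 + E(1, 697)) = (287654 + 296863)/(-480165 - 330) = 584517/(-480495) = 584517*(-1/480495) = -194839/160165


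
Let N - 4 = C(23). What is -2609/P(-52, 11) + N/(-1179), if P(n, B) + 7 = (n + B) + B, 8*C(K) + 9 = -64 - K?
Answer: 3076307/43623 ≈ 70.520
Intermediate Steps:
C(K) = -73/8 - K/8 (C(K) = -9/8 + (-64 - K)/8 = -9/8 + (-8 - K/8) = -73/8 - K/8)
N = -8 (N = 4 + (-73/8 - 1/8*23) = 4 + (-73/8 - 23/8) = 4 - 12 = -8)
P(n, B) = -7 + n + 2*B (P(n, B) = -7 + ((n + B) + B) = -7 + ((B + n) + B) = -7 + (n + 2*B) = -7 + n + 2*B)
-2609/P(-52, 11) + N/(-1179) = -2609/(-7 - 52 + 2*11) - 8/(-1179) = -2609/(-7 - 52 + 22) - 8*(-1/1179) = -2609/(-37) + 8/1179 = -2609*(-1/37) + 8/1179 = 2609/37 + 8/1179 = 3076307/43623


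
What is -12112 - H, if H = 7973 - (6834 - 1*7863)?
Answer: -21114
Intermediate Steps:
H = 9002 (H = 7973 - (6834 - 7863) = 7973 - 1*(-1029) = 7973 + 1029 = 9002)
-12112 - H = -12112 - 1*9002 = -12112 - 9002 = -21114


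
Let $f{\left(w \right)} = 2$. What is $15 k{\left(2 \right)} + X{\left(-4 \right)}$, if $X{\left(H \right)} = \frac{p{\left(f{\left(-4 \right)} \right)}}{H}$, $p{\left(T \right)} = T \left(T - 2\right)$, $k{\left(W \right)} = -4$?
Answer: $-60$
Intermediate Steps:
$p{\left(T \right)} = T \left(-2 + T\right)$
$X{\left(H \right)} = 0$ ($X{\left(H \right)} = \frac{2 \left(-2 + 2\right)}{H} = \frac{2 \cdot 0}{H} = \frac{0}{H} = 0$)
$15 k{\left(2 \right)} + X{\left(-4 \right)} = 15 \left(-4\right) + 0 = -60 + 0 = -60$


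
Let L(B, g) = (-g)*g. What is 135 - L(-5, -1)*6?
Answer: 141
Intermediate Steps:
L(B, g) = -g²
135 - L(-5, -1)*6 = 135 - (-1*(-1)²)*6 = 135 - (-1*1)*6 = 135 - (-1)*6 = 135 - 1*(-6) = 135 + 6 = 141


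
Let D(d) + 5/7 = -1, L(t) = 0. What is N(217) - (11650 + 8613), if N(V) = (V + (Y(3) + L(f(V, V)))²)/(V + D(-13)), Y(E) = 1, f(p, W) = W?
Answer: -30534815/1507 ≈ -20262.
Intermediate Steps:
D(d) = -12/7 (D(d) = -5/7 - 1 = -12/7)
N(V) = (1 + V)/(-12/7 + V) (N(V) = (V + (1 + 0)²)/(V - 12/7) = (V + 1²)/(-12/7 + V) = (V + 1)/(-12/7 + V) = (1 + V)/(-12/7 + V))
N(217) - (11650 + 8613) = 7*(1 + 217)/(-12 + 7*217) - (11650 + 8613) = 7*218/(-12 + 1519) - 1*20263 = 7*218/1507 - 20263 = 7*(1/1507)*218 - 20263 = 1526/1507 - 20263 = -30534815/1507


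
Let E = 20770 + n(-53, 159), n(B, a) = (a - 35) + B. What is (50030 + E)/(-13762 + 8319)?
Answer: -70871/5443 ≈ -13.021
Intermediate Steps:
n(B, a) = -35 + B + a (n(B, a) = (-35 + a) + B = -35 + B + a)
E = 20841 (E = 20770 + (-35 - 53 + 159) = 20770 + 71 = 20841)
(50030 + E)/(-13762 + 8319) = (50030 + 20841)/(-13762 + 8319) = 70871/(-5443) = 70871*(-1/5443) = -70871/5443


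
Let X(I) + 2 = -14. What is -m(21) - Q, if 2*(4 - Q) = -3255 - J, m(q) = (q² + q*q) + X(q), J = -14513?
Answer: 4759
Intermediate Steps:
X(I) = -16 (X(I) = -2 - 14 = -16)
m(q) = -16 + 2*q² (m(q) = (q² + q*q) - 16 = (q² + q²) - 16 = 2*q² - 16 = -16 + 2*q²)
Q = -5625 (Q = 4 - (-3255 - 1*(-14513))/2 = 4 - (-3255 + 14513)/2 = 4 - ½*11258 = 4 - 5629 = -5625)
-m(21) - Q = -(-16 + 2*21²) - 1*(-5625) = -(-16 + 2*441) + 5625 = -(-16 + 882) + 5625 = -1*866 + 5625 = -866 + 5625 = 4759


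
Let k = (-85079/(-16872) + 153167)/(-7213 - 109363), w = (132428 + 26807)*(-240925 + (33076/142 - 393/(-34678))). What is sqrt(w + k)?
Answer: I*sqrt(877761549182055315486853266874006431561)/151334563680048 ≈ 1.9577e+5*I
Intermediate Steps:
w = -94365378342568005/2462138 (w = 159235*(-240925 + (33076*(1/142) - 393*(-1/34678))) = 159235*(-240925 + (16538/71 + 393/34678)) = 159235*(-240925 + 573532667/2462138) = 159235*(-592617064983/2462138) = -94365378342568005/2462138 ≈ -3.8327e+10)
k = -2584318703/1966870272 (k = (-85079*(-1/16872) + 153167)/(-116576) = (85079/16872 + 153167)*(-1/116576) = (2584318703/16872)*(-1/116576) = -2584318703/1966870272 ≈ -1.3139)
sqrt(w + k) = sqrt(-94365378342568005/2462138 - 2584318703/1966870272) = sqrt(-92802228687196295227807187/2421353018880768) = I*sqrt(877761549182055315486853266874006431561)/151334563680048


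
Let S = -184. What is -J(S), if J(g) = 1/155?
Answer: -1/155 ≈ -0.0064516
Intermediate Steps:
J(g) = 1/155
-J(S) = -1*1/155 = -1/155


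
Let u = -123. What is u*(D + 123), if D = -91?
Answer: -3936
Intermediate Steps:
u*(D + 123) = -123*(-91 + 123) = -123*32 = -3936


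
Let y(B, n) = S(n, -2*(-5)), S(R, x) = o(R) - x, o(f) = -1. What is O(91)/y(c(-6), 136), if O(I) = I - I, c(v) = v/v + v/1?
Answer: 0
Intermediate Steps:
c(v) = 1 + v (c(v) = 1 + v*1 = 1 + v)
S(R, x) = -1 - x
y(B, n) = -11 (y(B, n) = -1 - (-2)*(-5) = -1 - 1*10 = -1 - 10 = -11)
O(I) = 0
O(91)/y(c(-6), 136) = 0/(-11) = 0*(-1/11) = 0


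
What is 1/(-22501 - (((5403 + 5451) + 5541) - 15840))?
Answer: -1/23056 ≈ -4.3373e-5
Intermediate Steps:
1/(-22501 - (((5403 + 5451) + 5541) - 15840)) = 1/(-22501 - ((10854 + 5541) - 15840)) = 1/(-22501 - (16395 - 15840)) = 1/(-22501 - 1*555) = 1/(-22501 - 555) = 1/(-23056) = -1/23056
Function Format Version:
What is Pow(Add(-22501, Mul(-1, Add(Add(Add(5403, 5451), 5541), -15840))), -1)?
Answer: Rational(-1, 23056) ≈ -4.3373e-5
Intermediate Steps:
Pow(Add(-22501, Mul(-1, Add(Add(Add(5403, 5451), 5541), -15840))), -1) = Pow(Add(-22501, Mul(-1, Add(Add(10854, 5541), -15840))), -1) = Pow(Add(-22501, Mul(-1, Add(16395, -15840))), -1) = Pow(Add(-22501, Mul(-1, 555)), -1) = Pow(Add(-22501, -555), -1) = Pow(-23056, -1) = Rational(-1, 23056)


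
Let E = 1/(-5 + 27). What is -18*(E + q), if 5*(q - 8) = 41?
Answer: -16083/55 ≈ -292.42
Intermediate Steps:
q = 81/5 (q = 8 + (1/5)*41 = 8 + 41/5 = 81/5 ≈ 16.200)
E = 1/22 ≈ 0.045455
-18*(E + q) = -18*(1/22 + 81/5) = -18*1787/110 = -16083/55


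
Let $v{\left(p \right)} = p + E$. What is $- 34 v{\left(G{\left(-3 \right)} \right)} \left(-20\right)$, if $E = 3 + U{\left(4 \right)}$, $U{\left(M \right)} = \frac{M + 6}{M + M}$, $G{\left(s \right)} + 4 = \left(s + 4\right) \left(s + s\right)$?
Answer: $-3910$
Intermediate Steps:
$G{\left(s \right)} = -4 + 2 s \left(4 + s\right)$ ($G{\left(s \right)} = -4 + \left(s + 4\right) \left(s + s\right) = -4 + \left(4 + s\right) 2 s = -4 + 2 s \left(4 + s\right)$)
$U{\left(M \right)} = \frac{6 + M}{2 M}$
$E = \frac{17}{4}$ ($E = 3 + \frac{6 + 4}{2 \cdot 4} = 3 + \frac{1}{2} \cdot \frac{1}{4} \cdot 10 = 3 + \frac{5}{4} = \frac{17}{4} \approx 4.25$)
$v{\left(p \right)} = \frac{17}{4} + p$ ($v{\left(p \right)} = p + \frac{17}{4} = \frac{17}{4} + p$)
$- 34 v{\left(G{\left(-3 \right)} \right)} \left(-20\right) = - 34 \left(\frac{17}{4} + \left(-4 + 2 \left(-3\right)^{2} + 8 \left(-3\right)\right)\right) \left(-20\right) = - 34 \left(\frac{17}{4} - 10\right) \left(-20\right) = \left(-34\right) \left(- \frac{23}{4}\right) \left(-20\right) = \frac{391}{2} \left(-20\right) = -3910$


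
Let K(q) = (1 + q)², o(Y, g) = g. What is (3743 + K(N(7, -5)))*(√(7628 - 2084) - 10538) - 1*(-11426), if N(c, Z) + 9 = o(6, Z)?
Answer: -41213230 + 23472*√154 ≈ -4.0922e+7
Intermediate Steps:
N(c, Z) = -9 + Z
(3743 + K(N(7, -5)))*(√(7628 - 2084) - 10538) - 1*(-11426) = (3743 + (1 + (-9 - 5))²)*(√(7628 - 2084) - 10538) - 1*(-11426) = (3743 + (1 - 14)²)*(√5544 - 10538) + 11426 = (3743 + (-13)²)*(6*√154 - 10538) + 11426 = (3743 + 169)*(-10538 + 6*√154) + 11426 = 3912*(-10538 + 6*√154) + 11426 = (-41224656 + 23472*√154) + 11426 = -41213230 + 23472*√154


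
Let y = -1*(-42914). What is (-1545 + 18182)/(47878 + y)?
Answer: 16637/90792 ≈ 0.18324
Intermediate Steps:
y = 42914
(-1545 + 18182)/(47878 + y) = (-1545 + 18182)/(47878 + 42914) = 16637/90792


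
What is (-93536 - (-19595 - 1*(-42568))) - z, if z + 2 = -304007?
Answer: 187500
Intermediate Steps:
z = -304009 (z = -2 - 304007 = -304009)
(-93536 - (-19595 - 1*(-42568))) - z = (-93536 - (-19595 - 1*(-42568))) - 1*(-304009) = (-93536 - (-19595 + 42568)) + 304009 = (-93536 - 1*22973) + 304009 = (-93536 - 22973) + 304009 = -116509 + 304009 = 187500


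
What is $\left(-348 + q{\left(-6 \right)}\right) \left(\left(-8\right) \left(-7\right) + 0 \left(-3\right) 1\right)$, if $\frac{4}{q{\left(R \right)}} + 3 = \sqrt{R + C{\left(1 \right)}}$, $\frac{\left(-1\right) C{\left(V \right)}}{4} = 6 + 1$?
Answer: $- \frac{838656}{43} - \frac{224 i \sqrt{34}}{43} \approx -19504.0 - 30.375 i$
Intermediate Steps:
$C{\left(V \right)} = -28$ ($C{\left(V \right)} = - 4 \left(6 + 1\right) = \left(-4\right) 7 = -28$)
$q{\left(R \right)} = \frac{4}{-3 + \sqrt{-28 + R}}$ ($q{\left(R \right)} = \frac{4}{-3 + \sqrt{R - 28}} = \frac{4}{-3 + \sqrt{-28 + R}}$)
$\left(-348 + q{\left(-6 \right)}\right) \left(\left(-8\right) \left(-7\right) + 0 \left(-3\right) 1\right) = \left(-348 + \frac{4}{-3 + \sqrt{-28 - 6}}\right) \left(\left(-8\right) \left(-7\right) + 0 \left(-3\right) 1\right) = \left(-348 + \frac{4}{-3 + \sqrt{-34}}\right) \left(56 + 0 \cdot 1\right) = \left(-348 + \frac{4}{-3 + i \sqrt{34}}\right) \left(56 + 0\right) = \left(-348 + \frac{4}{-3 + i \sqrt{34}}\right) 56 = -19488 + \frac{224}{-3 + i \sqrt{34}}$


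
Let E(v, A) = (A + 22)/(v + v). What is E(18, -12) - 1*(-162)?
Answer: 2921/18 ≈ 162.28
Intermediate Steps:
E(v, A) = (22 + A)/(2*v) (E(v, A) = (22 + A)/((2*v)) = (22 + A)*(1/(2*v)) = (22 + A)/(2*v))
E(18, -12) - 1*(-162) = (½)*(22 - 12)/18 - 1*(-162) = (½)*(1/18)*10 + 162 = 5/18 + 162 = 2921/18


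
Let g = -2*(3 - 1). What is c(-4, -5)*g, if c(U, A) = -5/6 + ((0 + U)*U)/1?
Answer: -182/3 ≈ -60.667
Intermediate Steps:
g = -4 (g = -2*2 = -4)
c(U, A) = -5/6 + U**2 (c(U, A) = -5*1/6 + (U*U)*1 = -5/6 + U**2*1 = -5/6 + U**2)
c(-4, -5)*g = (-5/6 + (-4)**2)*(-4) = (-5/6 + 16)*(-4) = (91/6)*(-4) = -182/3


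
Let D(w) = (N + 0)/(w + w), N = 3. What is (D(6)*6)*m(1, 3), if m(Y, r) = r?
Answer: 9/2 ≈ 4.5000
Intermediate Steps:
D(w) = 3/(2*w) (D(w) = (3 + 0)/(w + w) = 3/((2*w)) = 3*(1/(2*w)) = 3/(2*w))
(D(6)*6)*m(1, 3) = (((3/2)/6)*6)*3 = (((3/2)*(⅙))*6)*3 = ((¼)*6)*3 = (3/2)*3 = 9/2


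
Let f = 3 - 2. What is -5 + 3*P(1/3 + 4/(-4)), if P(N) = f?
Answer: -2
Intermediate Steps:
f = 1
P(N) = 1
-5 + 3*P(1/3 + 4/(-4)) = -5 + 3*1 = -5 + 3 = -2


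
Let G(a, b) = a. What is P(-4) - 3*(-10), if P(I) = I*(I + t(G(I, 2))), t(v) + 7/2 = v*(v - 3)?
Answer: -52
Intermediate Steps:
t(v) = -7/2 + v*(-3 + v) (t(v) = -7/2 + v*(v - 3) = -7/2 + v*(-3 + v))
P(I) = I*(-7/2 + I² - 2*I) (P(I) = I*(I + (-7/2 + I² - 3*I)) = I*(-7/2 + I² - 2*I))
P(-4) - 3*(-10) = (½)*(-4)*(-7 - 4*(-4) + 2*(-4)²) - 3*(-10) = (½)*(-4)*(-7 + 16 + 2*16) - 1*(-30) = (½)*(-4)*(-7 + 16 + 32) + 30 = (½)*(-4)*41 + 30 = -82 + 30 = -52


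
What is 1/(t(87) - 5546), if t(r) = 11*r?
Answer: -1/4589 ≈ -0.00021791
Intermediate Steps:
1/(t(87) - 5546) = 1/(11*87 - 5546) = 1/(957 - 5546) = 1/(-4589) = -1/4589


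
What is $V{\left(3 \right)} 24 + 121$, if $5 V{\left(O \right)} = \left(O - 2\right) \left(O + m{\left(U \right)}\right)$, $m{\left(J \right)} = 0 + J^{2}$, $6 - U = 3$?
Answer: $\frac{893}{5} \approx 178.6$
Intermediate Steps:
$U = 3$ ($U = 6 - 3 = 3$)
$m{\left(J \right)} = J^{2}$
$V{\left(O \right)} = \frac{\left(-2 + O\right) \left(9 + O\right)}{5}$ ($V{\left(O \right)} = \frac{\left(O - 2\right) \left(O + 3^{2}\right)}{5} = \frac{\left(-2 + O\right) \left(O + 9\right)}{5} = \frac{\left(-2 + O\right) \left(9 + O\right)}{5}$)
$V{\left(3 \right)} 24 + 121 = \left(- \frac{18}{5} + \frac{3^{2}}{5} + \frac{7}{5} \cdot 3\right) 24 + 121 = \left(- \frac{18}{5} + \frac{1}{5} \cdot 9 + \frac{21}{5}\right) 24 + 121 = \left(- \frac{18}{5} + \frac{9}{5} + \frac{21}{5}\right) 24 + 121 = \frac{12}{5} \cdot 24 + 121 = \frac{288}{5} + 121 = \frac{893}{5}$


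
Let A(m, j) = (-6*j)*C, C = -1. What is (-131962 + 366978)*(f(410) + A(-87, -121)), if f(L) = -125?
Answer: -199998616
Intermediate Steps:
A(m, j) = 6*j (A(m, j) = -6*j*(-1) = 6*j)
(-131962 + 366978)*(f(410) + A(-87, -121)) = (-131962 + 366978)*(-125 + 6*(-121)) = 235016*(-125 - 726) = 235016*(-851) = -199998616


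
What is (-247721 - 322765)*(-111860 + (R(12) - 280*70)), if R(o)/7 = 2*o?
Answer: 74900247912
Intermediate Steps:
R(o) = 14*o (R(o) = 7*(2*o) = 14*o)
(-247721 - 322765)*(-111860 + (R(12) - 280*70)) = (-247721 - 322765)*(-111860 + (14*12 - 280*70)) = -570486*(-111860 + (168 - 19600)) = -570486*(-111860 - 19432) = -570486*(-131292) = 74900247912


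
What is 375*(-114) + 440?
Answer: -42310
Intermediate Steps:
375*(-114) + 440 = -42750 + 440 = -42310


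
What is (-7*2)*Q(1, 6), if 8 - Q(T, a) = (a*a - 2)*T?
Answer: 364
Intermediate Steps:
Q(T, a) = 8 - T*(-2 + a²) (Q(T, a) = 8 - (a*a - 2)*T = 8 - (a² - 2)*T = 8 - (-2 + a²)*T = 8 - T*(-2 + a²))
(-7*2)*Q(1, 6) = (-7*2)*(8 + 2*1 - 1*1*6²) = -14*(8 + 2 - 1*1*36) = -14*(8 + 2 - 36) = -14*(-26) = 364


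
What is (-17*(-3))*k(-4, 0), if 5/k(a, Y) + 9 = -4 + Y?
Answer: -255/13 ≈ -19.615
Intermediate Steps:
k(a, Y) = 5/(-13 + Y) (k(a, Y) = 5/(-9 + (-4 + Y)) = 5/(-13 + Y))
(-17*(-3))*k(-4, 0) = (-17*(-3))*(5/(-13 + 0)) = 51*(5/(-13)) = 51*(5*(-1/13)) = 51*(-5/13) = -255/13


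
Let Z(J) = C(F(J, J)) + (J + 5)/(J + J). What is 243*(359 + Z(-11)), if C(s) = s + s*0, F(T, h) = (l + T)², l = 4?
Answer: 1091313/11 ≈ 99210.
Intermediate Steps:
F(T, h) = (4 + T)²
C(s) = s (C(s) = s + 0 = s)
Z(J) = (4 + J)² + (5 + J)/(2*J) (Z(J) = (4 + J)² + (J + 5)/(J + J) = (4 + J)² + (5 + J)/((2*J)) = (4 + J)² + (5 + J)*(1/(2*J)) = (4 + J)² + (5 + J)/(2*J))
243*(359 + Z(-11)) = 243*(359 + (½ + (4 - 11)² + (5/2)/(-11))) = 243*(359 + (½ + (-7)² + (5/2)*(-1/11))) = 243*(359 + (½ + 49 - 5/22)) = 243*(359 + 542/11) = 243*(4491/11) = 1091313/11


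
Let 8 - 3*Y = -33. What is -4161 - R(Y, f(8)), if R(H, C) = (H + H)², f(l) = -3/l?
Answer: -44173/9 ≈ -4908.1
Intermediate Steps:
Y = 41/3 (Y = 8/3 - ⅓*(-33) = 8/3 + 11 = 41/3 ≈ 13.667)
R(H, C) = 4*H² (R(H, C) = (2*H)² = 4*H²)
-4161 - R(Y, f(8)) = -4161 - 4*(41/3)² = -4161 - 4*1681/9 = -4161 - 1*6724/9 = -4161 - 6724/9 = -44173/9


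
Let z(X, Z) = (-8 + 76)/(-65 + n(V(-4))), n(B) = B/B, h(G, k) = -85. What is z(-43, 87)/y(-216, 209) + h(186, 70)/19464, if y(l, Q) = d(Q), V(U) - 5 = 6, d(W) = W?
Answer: -76891/8135952 ≈ -0.0094508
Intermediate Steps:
V(U) = 11 (V(U) = 5 + 6 = 11)
y(l, Q) = Q
n(B) = 1
z(X, Z) = -17/16 (z(X, Z) = (-8 + 76)/(-65 + 1) = 68/(-64) = 68*(-1/64) = -17/16)
z(-43, 87)/y(-216, 209) + h(186, 70)/19464 = -17/16/209 - 85/19464 = -17/16*1/209 - 85*1/19464 = -17/3344 - 85/19464 = -76891/8135952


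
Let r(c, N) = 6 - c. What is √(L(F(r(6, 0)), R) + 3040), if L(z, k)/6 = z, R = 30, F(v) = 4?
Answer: 2*√766 ≈ 55.353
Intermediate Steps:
L(z, k) = 6*z
√(L(F(r(6, 0)), R) + 3040) = √(6*4 + 3040) = √(24 + 3040) = √3064 = 2*√766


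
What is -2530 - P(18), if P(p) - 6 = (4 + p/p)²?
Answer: -2561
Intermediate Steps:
P(p) = 31 (P(p) = 6 + (4 + p/p)² = 6 + (4 + 1)² = 6 + 5² = 6 + 25 = 31)
-2530 - P(18) = -2530 - 1*31 = -2530 - 31 = -2561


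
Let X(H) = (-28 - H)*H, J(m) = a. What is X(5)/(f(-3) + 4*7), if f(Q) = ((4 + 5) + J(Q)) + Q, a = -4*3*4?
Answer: 165/14 ≈ 11.786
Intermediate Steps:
a = -48 (a = -12*4 = -48)
J(m) = -48
f(Q) = -39 + Q (f(Q) = ((4 + 5) - 48) + Q = (9 - 48) + Q = -39 + Q)
X(H) = H*(-28 - H)
X(5)/(f(-3) + 4*7) = (-1*5*(28 + 5))/((-39 - 3) + 4*7) = (-1*5*33)/(-42 + 28) = -165/(-14) = -165*(-1/14) = 165/14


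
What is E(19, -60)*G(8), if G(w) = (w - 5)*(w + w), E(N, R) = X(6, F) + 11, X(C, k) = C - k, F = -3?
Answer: 960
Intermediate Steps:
E(N, R) = 20 (E(N, R) = (6 - 1*(-3)) + 11 = (6 + 3) + 11 = 9 + 11 = 20)
G(w) = 2*w*(-5 + w) (G(w) = (-5 + w)*(2*w) = 2*w*(-5 + w))
E(19, -60)*G(8) = 20*(2*8*(-5 + 8)) = 20*(2*8*3) = 20*48 = 960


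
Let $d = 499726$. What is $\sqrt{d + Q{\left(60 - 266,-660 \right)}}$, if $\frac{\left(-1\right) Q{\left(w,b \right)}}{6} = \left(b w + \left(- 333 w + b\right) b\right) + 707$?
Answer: $2 \sqrt{67178551} \approx 16393.0$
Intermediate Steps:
$Q{\left(w,b \right)} = -4242 - 6 b w - 6 b \left(b - 333 w\right)$ ($Q{\left(w,b \right)} = - 6 \left(\left(b w + \left(- 333 w + b\right) b\right) + 707\right) = - 6 \left(\left(b w + \left(b - 333 w\right) b\right) + 707\right) = - 6 \left(\left(b w + b \left(b - 333 w\right)\right) + 707\right) = - 6 \left(707 + b w + b \left(b - 333 w\right)\right) = -4242 - 6 b w - 6 b \left(b - 333 w\right)$)
$\sqrt{d + Q{\left(60 - 266,-660 \right)}} = \sqrt{499726 - \left(4242 + 2613600 + 1314720 \left(60 - 266\right)\right)} = \sqrt{499726 - \left(2617842 + 1314720 \left(60 - 266\right)\right)} = \sqrt{499726 - \left(2617842 - 270832320\right)} = \sqrt{499726 - -268214478} = \sqrt{499726 + 268214478} = \sqrt{268714204} = 2 \sqrt{67178551}$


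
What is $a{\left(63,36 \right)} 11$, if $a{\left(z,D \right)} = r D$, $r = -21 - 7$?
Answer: $-11088$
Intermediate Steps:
$r = -28$ ($r = -21 - 7 = -28$)
$a{\left(z,D \right)} = - 28 D$
$a{\left(63,36 \right)} 11 = \left(-28\right) 36 \cdot 11 = \left(-1008\right) 11 = -11088$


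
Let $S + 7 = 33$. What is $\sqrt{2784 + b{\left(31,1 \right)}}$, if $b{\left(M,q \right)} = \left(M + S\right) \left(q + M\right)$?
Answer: $48 \sqrt{2} \approx 67.882$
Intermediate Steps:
$S = 26$ ($S = -7 + 33 = 26$)
$b{\left(M,q \right)} = \left(26 + M\right) \left(M + q\right)$ ($b{\left(M,q \right)} = \left(M + 26\right) \left(q + M\right) = \left(26 + M\right) \left(M + q\right)$)
$\sqrt{2784 + b{\left(31,1 \right)}} = \sqrt{2784 + \left(31^{2} + 26 \cdot 31 + 26 \cdot 1 + 31 \cdot 1\right)} = \sqrt{2784 + \left(961 + 806 + 26 + 31\right)} = \sqrt{2784 + 1824} = \sqrt{4608} = 48 \sqrt{2}$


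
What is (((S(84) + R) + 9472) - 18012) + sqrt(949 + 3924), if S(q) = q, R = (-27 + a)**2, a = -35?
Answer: -4612 + sqrt(4873) ≈ -4542.2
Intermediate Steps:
R = 3844 (R = (-27 - 35)**2 = (-62)**2 = 3844)
(((S(84) + R) + 9472) - 18012) + sqrt(949 + 3924) = (((84 + 3844) + 9472) - 18012) + sqrt(949 + 3924) = ((3928 + 9472) - 18012) + sqrt(4873) = (13400 - 18012) + sqrt(4873) = -4612 + sqrt(4873)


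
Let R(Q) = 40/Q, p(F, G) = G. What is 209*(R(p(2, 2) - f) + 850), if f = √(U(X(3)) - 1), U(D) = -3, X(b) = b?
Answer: 179740 + 2090*I ≈ 1.7974e+5 + 2090.0*I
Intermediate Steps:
f = 2*I (f = √(-3 - 1) = √(-4) = 2*I ≈ 2.0*I)
209*(R(p(2, 2) - f) + 850) = 209*(40/(2 - 2*I) + 850) = 209*(40*((2 + 2*I)/8) + 850) = 209*(5*(2 + 2*I) + 850) = 209*(850 + 5*(2 + 2*I)) = 177650 + 1045*(2 + 2*I)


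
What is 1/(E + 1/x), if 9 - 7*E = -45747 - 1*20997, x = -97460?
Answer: 682220/6505747373 ≈ 0.00010486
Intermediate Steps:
E = 66753/7 (E = 9/7 - (-45747 - 1*20997)/7 = 9/7 - (-45747 - 20997)/7 = 9/7 - ⅐*(-66744) = 9/7 + 66744/7 = 66753/7 ≈ 9536.1)
1/(E + 1/x) = 1/(66753/7 + 1/(-97460)) = 1/(66753/7 - 1/97460) = 1/(6505747373/682220) = 682220/6505747373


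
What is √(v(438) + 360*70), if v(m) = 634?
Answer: √25834 ≈ 160.73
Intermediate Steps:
√(v(438) + 360*70) = √(634 + 360*70) = √(634 + 25200) = √25834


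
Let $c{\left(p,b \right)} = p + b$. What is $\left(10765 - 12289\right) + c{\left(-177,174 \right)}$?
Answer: $-1527$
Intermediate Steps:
$c{\left(p,b \right)} = b + p$
$\left(10765 - 12289\right) + c{\left(-177,174 \right)} = \left(10765 - 12289\right) + \left(174 - 177\right) = -1524 - 3 = -1527$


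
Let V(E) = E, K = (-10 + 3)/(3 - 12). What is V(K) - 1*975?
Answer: -8768/9 ≈ -974.22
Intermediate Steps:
K = 7/9 (K = -7/(-9) = -7*(-⅑) = 7/9 ≈ 0.77778)
V(K) - 1*975 = 7/9 - 1*975 = 7/9 - 975 = -8768/9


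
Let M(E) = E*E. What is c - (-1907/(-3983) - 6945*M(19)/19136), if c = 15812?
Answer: 1215119360839/76218688 ≈ 15943.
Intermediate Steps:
M(E) = E²
c - (-1907/(-3983) - 6945*M(19)/19136) = 15812 - (-1907/(-3983) - 6945/(19136/(19²))) = 15812 - (-1907*(-1/3983) - 6945/(19136/361)) = 15812 - (1907/3983 - 6945/(19136*(1/361))) = 15812 - (1907/3983 - 6945/19136/361) = 15812 - (1907/3983 - 6945*361/19136) = 15812 - (1907/3983 - 2507145/19136) = 15812 - 1*(-9949466183/76218688) = 15812 + 9949466183/76218688 = 1215119360839/76218688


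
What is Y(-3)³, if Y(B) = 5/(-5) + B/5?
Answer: -512/125 ≈ -4.0960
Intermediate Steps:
Y(B) = -1 + B/5 (Y(B) = 5*(-⅕) + B*(⅕) = -1 + B/5)
Y(-3)³ = (-1 + (⅕)*(-3))³ = (-1 - ⅗)³ = (-8/5)³ = -512/125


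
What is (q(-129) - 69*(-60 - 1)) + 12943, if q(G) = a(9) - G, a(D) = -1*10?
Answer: 17271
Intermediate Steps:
a(D) = -10
q(G) = -10 - G
(q(-129) - 69*(-60 - 1)) + 12943 = ((-10 - 1*(-129)) - 69*(-60 - 1)) + 12943 = ((-10 + 129) - 69*(-61)) + 12943 = (119 + 4209) + 12943 = 4328 + 12943 = 17271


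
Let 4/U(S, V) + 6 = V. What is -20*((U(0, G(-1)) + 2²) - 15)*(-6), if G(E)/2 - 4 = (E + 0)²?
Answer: -1200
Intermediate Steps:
G(E) = 8 + 2*E² (G(E) = 8 + 2*(E + 0)² = 8 + 2*E²)
U(S, V) = 4/(-6 + V)
-20*((U(0, G(-1)) + 2²) - 15)*(-6) = -20*((4/(-6 + (8 + 2*(-1)²)) + 2²) - 15)*(-6) = -20*((4/(-6 + (8 + 2*1)) + 4) - 15)*(-6) = -20*((4/(-6 + (8 + 2)) + 4) - 15)*(-6) = -20*((4/(-6 + 10) + 4) - 15)*(-6) = -20*((4/4 + 4) - 15)*(-6) = -20*((4*(¼) + 4) - 15)*(-6) = -20*((1 + 4) - 15)*(-6) = -20*(5 - 15)*(-6) = -20*(-10)*(-6) = 200*(-6) = -1200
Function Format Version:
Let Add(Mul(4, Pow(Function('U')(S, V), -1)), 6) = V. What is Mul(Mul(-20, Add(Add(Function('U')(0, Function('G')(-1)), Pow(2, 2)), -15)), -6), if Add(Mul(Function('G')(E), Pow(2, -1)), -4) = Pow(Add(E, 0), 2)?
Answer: -1200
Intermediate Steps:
Function('G')(E) = Add(8, Mul(2, Pow(E, 2))) (Function('G')(E) = Add(8, Mul(2, Pow(Add(E, 0), 2))) = Add(8, Mul(2, Pow(E, 2))))
Function('U')(S, V) = Mul(4, Pow(Add(-6, V), -1))
Mul(Mul(-20, Add(Add(Function('U')(0, Function('G')(-1)), Pow(2, 2)), -15)), -6) = Mul(Mul(-20, Add(Add(Mul(4, Pow(Add(-6, Add(8, Mul(2, Pow(-1, 2)))), -1)), Pow(2, 2)), -15)), -6) = Mul(Mul(-20, Add(Add(Mul(4, Pow(Add(-6, Add(8, Mul(2, 1))), -1)), 4), -15)), -6) = Mul(Mul(-20, Add(Add(Mul(4, Pow(Add(-6, Add(8, 2)), -1)), 4), -15)), -6) = Mul(Mul(-20, Add(Add(Mul(4, Pow(Add(-6, 10), -1)), 4), -15)), -6) = Mul(Mul(-20, Add(Add(Mul(4, Pow(4, -1)), 4), -15)), -6) = Mul(Mul(-20, Add(Add(Mul(4, Rational(1, 4)), 4), -15)), -6) = Mul(Mul(-20, Add(Add(1, 4), -15)), -6) = Mul(Mul(-20, Add(5, -15)), -6) = Mul(Mul(-20, -10), -6) = Mul(200, -6) = -1200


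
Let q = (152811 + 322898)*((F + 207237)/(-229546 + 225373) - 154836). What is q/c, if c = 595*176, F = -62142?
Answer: -463709167289/659120 ≈ -7.0353e+5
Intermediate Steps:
c = 104720
q = -7883055843913/107 (q = (152811 + 322898)*((-62142 + 207237)/(-229546 + 225373) - 154836) = 475709*(145095/(-4173) - 154836) = 475709*(145095*(-1/4173) - 154836) = 475709*(-48365/1391 - 154836) = 475709*(-215425241/1391) = -7883055843913/107 ≈ -7.3673e+10)
q/c = -7883055843913/107/104720 = -7883055843913/107*1/104720 = -463709167289/659120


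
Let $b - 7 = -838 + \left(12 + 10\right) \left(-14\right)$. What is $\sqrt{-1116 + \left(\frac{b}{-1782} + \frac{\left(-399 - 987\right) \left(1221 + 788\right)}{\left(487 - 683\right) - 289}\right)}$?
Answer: $\frac{\sqrt{42658230671210}}{96030} \approx 68.013$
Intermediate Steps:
$b = -1139$ ($b = 7 - \left(838 - \left(12 + 10\right) \left(-14\right)\right) = 7 + \left(-838 + 22 \left(-14\right)\right) = 7 - 1146 = -1139$)
$\sqrt{-1116 + \left(\frac{b}{-1782} + \frac{\left(-399 - 987\right) \left(1221 + 788\right)}{\left(487 - 683\right) - 289}\right)} = \sqrt{-1116 - \left(- \frac{1139}{1782} - \frac{\left(-399 - 987\right) \left(1221 + 788\right)}{\left(487 - 683\right) - 289}\right)} = \sqrt{-1116 - \left(- \frac{1139}{1782} - \frac{\left(-1386\right) 2009}{-196 - 289}\right)} = \sqrt{-1116 - \left(- \frac{1139}{1782} + \frac{2784474}{-485}\right)} = \sqrt{-1116 + \left(\frac{1139}{1782} - - \frac{2784474}{485}\right)} = \sqrt{-1116 + \left(\frac{1139}{1782} + \frac{2784474}{485}\right)} = \sqrt{-1116 + \frac{4962485083}{864270}} = \sqrt{\frac{3997959763}{864270}} = \frac{\sqrt{42658230671210}}{96030}$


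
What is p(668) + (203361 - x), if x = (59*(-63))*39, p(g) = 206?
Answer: 348530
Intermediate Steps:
x = -144963 (x = -3717*39 = -144963)
p(668) + (203361 - x) = 206 + (203361 - 1*(-144963)) = 206 + (203361 + 144963) = 206 + 348324 = 348530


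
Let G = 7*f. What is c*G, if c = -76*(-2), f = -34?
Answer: -36176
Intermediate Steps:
c = 152
G = -238 (G = 7*(-34) = -238)
c*G = 152*(-238) = -36176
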